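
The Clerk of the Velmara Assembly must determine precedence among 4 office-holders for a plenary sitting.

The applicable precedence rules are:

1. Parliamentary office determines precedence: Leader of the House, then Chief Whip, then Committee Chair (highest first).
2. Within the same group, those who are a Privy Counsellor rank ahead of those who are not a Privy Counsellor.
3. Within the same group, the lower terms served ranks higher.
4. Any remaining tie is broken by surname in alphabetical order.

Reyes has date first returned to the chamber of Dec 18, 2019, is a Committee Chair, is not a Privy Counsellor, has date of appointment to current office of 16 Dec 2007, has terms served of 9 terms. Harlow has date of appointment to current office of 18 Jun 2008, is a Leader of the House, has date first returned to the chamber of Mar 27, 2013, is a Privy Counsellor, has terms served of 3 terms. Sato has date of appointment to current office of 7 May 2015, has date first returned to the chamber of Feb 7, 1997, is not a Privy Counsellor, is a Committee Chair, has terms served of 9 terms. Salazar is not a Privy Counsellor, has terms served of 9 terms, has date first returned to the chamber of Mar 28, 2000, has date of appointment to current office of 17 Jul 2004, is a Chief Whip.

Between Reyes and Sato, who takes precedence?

Reyes

By parliamentary office: Harlow (Leader of the House); then Salazar (Chief Whip); then Reyes and Sato (Committee Chair).
Reyes and Sato are each not a Privy Counsellor, so the next rule applies.
Reyes and Sato both have terms served 9 terms, so the next rule applies.
Among Reyes and Sato, alphabetically by surname: Reyes before Sato.
So Reyes takes precedence.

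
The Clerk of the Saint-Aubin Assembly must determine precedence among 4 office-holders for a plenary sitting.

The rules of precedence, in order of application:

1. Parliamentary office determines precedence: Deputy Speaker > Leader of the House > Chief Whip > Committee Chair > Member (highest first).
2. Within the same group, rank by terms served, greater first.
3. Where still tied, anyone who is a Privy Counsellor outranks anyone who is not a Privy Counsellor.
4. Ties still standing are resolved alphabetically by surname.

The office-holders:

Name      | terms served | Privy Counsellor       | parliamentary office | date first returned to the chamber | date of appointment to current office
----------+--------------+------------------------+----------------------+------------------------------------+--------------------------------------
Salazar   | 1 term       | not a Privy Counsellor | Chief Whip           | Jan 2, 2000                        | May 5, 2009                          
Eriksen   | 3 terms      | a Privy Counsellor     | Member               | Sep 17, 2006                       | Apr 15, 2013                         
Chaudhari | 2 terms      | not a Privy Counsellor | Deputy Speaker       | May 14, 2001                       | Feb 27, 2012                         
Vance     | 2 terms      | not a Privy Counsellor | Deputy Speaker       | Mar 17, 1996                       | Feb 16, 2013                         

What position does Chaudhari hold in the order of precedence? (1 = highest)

By parliamentary office: Chaudhari and Vance (Deputy Speaker); then Salazar (Chief Whip); then Eriksen (Member).
Chaudhari and Vance both have terms served 2 terms, so the next rule applies.
Chaudhari and Vance are each not a Privy Counsellor, so the next rule applies.
Among Chaudhari and Vance, alphabetically by surname: Chaudhari before Vance.
Order: Chaudhari, Vance, Salazar, Eriksen. So position 1.

1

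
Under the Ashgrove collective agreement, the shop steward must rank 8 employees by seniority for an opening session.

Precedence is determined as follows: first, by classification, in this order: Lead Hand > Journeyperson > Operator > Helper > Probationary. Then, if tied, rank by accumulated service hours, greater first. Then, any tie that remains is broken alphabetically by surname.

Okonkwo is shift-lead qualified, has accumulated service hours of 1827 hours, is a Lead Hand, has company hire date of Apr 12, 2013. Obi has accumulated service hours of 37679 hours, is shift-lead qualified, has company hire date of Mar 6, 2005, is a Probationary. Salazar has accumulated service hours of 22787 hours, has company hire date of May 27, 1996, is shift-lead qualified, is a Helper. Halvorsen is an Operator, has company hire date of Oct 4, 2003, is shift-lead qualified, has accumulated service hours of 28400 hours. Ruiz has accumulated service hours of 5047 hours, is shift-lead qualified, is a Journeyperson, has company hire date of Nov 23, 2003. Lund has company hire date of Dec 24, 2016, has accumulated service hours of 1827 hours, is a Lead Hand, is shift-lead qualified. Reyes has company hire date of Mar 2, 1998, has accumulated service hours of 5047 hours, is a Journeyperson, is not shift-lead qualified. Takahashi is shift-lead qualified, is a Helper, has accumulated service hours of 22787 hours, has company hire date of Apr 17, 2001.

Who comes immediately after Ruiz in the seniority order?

Halvorsen

By classification: Lund and Okonkwo (Lead Hand); then Reyes and Ruiz (Journeyperson); then Halvorsen (Operator); then Salazar and Takahashi (Helper); then Obi (Probationary).
Lund and Okonkwo both have accumulated service hours 1827 hours, so the next rule applies.
Among Lund and Okonkwo, alphabetically by surname: Lund before Okonkwo.
Reyes and Ruiz both have accumulated service hours 5047 hours, so the next rule applies.
Among Reyes and Ruiz, alphabetically by surname: Reyes before Ruiz.
Salazar and Takahashi both have accumulated service hours 22787 hours, so the next rule applies.
Among Salazar and Takahashi, alphabetically by surname: Salazar before Takahashi.
Order: Lund, Okonkwo, Reyes, Ruiz, Halvorsen, Salazar, Takahashi, Obi.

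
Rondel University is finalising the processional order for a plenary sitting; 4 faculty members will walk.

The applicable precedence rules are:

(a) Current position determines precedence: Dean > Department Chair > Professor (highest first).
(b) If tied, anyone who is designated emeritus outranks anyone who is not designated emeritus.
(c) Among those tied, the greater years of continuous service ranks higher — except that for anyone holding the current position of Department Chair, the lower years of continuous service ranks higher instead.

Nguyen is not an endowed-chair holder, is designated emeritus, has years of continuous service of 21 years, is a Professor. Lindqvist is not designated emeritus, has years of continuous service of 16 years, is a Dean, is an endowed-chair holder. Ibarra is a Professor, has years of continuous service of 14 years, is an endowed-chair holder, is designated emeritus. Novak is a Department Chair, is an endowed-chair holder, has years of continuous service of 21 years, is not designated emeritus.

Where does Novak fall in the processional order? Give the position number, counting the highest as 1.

2

By current position: Lindqvist (Dean); then Novak (Department Chair); then Nguyen and Ibarra (Professor).
Nguyen and Ibarra are each designated emeritus, so the next rule applies.
Among Nguyen and Ibarra, by years of continuous service (higher first): Nguyen (21 years) before Ibarra (14 years).
Order: Lindqvist, Novak, Nguyen, Ibarra. So position 2.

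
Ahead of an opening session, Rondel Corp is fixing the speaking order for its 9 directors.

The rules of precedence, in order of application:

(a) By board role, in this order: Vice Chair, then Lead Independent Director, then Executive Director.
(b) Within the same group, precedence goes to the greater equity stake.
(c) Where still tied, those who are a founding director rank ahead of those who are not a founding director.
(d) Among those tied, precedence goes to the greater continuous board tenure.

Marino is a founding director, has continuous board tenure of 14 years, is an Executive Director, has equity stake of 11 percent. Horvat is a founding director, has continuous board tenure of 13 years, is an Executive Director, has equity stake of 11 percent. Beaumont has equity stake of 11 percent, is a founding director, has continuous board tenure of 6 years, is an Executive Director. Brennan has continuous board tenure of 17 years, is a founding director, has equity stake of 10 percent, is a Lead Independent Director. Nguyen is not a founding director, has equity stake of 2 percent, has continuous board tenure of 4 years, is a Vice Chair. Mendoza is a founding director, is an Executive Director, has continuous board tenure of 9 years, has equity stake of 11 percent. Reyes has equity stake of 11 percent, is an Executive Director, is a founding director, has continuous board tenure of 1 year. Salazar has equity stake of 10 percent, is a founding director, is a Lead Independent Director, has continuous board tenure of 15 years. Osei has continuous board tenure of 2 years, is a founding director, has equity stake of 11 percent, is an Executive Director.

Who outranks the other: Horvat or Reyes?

Horvat

By board role: Nguyen (Vice Chair); then Brennan and Salazar (Lead Independent Director); then Marino, Horvat, Mendoza, Beaumont, Osei and Reyes (Executive Director).
Brennan and Salazar both have equity stake 10 percent, so the next rule applies.
Brennan and Salazar are each a founding director, so the next rule applies.
Among Brennan and Salazar, by continuous board tenure (higher first): Brennan (17 years) before Salazar (15 years).
Marino, Horvat, Mendoza, Beaumont, Osei and Reyes all have equity stake 11 percent, so the next rule applies.
Marino, Horvat, Mendoza, Beaumont, Osei and Reyes are each a founding director, so the next rule applies.
Among Marino, Horvat, Mendoza, Beaumont, Osei and Reyes, by continuous board tenure (higher first): Marino (14 years) before Horvat (13 years) before Mendoza (9 years) before Beaumont (6 years) before Osei (2 years) before Reyes (1 year).
So Horvat takes precedence.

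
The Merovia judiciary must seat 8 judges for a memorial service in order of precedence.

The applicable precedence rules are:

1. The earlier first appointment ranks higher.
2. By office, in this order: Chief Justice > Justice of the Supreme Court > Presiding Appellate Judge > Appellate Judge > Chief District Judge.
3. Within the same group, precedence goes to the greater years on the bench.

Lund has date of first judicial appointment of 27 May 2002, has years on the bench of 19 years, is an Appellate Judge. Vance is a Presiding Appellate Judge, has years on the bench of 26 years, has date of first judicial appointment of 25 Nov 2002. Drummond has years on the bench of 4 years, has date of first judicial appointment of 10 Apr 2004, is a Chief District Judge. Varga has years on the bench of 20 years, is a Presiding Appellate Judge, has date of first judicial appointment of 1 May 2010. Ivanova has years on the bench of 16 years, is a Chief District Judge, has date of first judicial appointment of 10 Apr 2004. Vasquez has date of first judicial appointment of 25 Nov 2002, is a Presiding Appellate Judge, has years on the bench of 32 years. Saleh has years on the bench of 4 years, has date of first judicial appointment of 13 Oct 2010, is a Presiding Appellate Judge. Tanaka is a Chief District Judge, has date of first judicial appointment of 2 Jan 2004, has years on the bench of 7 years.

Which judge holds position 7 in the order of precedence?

By date of first judicial appointment (earlier first): Lund (27 May 2002); then Vasquez and Vance (both 25 Nov 2002); then Tanaka (2 Jan 2004); then Ivanova and Drummond (both 10 Apr 2004); then Varga (1 May 2010); then Saleh (13 Oct 2010).
Vasquez and Vance are each Presiding Appellate Judge, so the next rule applies.
Among Vasquez and Vance, by years on the bench (higher first): Vasquez (32 years) before Vance (26 years).
Ivanova and Drummond are each Chief District Judge, so the next rule applies.
Among Ivanova and Drummond, by years on the bench (higher first): Ivanova (16 years) before Drummond (4 years).
Order: Lund, Vasquez, Vance, Tanaka, Ivanova, Drummond, Varga, Saleh.

Varga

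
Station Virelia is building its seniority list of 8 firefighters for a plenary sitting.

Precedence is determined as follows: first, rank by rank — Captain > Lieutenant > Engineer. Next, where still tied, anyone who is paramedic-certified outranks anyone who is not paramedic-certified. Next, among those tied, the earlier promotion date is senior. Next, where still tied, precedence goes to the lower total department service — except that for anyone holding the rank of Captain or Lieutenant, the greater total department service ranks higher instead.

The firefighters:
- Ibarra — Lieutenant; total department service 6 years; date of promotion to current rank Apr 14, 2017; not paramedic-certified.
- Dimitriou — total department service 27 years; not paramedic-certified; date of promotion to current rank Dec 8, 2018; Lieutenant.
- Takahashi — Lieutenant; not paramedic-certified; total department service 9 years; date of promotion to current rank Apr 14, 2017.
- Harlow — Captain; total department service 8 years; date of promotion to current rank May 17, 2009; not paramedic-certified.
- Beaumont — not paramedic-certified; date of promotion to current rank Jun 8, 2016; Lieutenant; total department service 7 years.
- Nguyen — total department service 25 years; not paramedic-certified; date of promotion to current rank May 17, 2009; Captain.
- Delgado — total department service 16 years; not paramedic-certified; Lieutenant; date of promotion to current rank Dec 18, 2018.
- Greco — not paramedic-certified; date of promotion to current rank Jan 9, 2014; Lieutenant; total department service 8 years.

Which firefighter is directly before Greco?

By rank: Nguyen and Harlow (Captain); then Greco, Beaumont, Takahashi, Ibarra, Dimitriou and Delgado (Lieutenant).
Nguyen and Harlow are each not paramedic-certified, so the next rule applies.
Nguyen and Harlow both have date of promotion to current rank May 17, 2009, so the next rule applies.
Among Nguyen and Harlow, by total department service (higher first) (reversed rule for this group): Nguyen (25 years) before Harlow (8 years).
Greco, Beaumont, Takahashi, Ibarra, Dimitriou and Delgado are each not paramedic-certified, so the next rule applies.
Among Greco, Beaumont, Takahashi, Ibarra, Dimitriou and Delgado, by date of promotion to current rank (earlier first): Greco (Jan 9, 2014) before Beaumont (Jun 8, 2016) before Takahashi and Ibarra (Apr 14, 2017) before Dimitriou (Dec 8, 2018) before Delgado (Dec 18, 2018).
Among Takahashi and Ibarra, by total department service (higher first) (reversed rule for this group): Takahashi (9 years) before Ibarra (6 years).
Order: Nguyen, Harlow, Greco, Beaumont, Takahashi, Ibarra, Dimitriou, Delgado.

Harlow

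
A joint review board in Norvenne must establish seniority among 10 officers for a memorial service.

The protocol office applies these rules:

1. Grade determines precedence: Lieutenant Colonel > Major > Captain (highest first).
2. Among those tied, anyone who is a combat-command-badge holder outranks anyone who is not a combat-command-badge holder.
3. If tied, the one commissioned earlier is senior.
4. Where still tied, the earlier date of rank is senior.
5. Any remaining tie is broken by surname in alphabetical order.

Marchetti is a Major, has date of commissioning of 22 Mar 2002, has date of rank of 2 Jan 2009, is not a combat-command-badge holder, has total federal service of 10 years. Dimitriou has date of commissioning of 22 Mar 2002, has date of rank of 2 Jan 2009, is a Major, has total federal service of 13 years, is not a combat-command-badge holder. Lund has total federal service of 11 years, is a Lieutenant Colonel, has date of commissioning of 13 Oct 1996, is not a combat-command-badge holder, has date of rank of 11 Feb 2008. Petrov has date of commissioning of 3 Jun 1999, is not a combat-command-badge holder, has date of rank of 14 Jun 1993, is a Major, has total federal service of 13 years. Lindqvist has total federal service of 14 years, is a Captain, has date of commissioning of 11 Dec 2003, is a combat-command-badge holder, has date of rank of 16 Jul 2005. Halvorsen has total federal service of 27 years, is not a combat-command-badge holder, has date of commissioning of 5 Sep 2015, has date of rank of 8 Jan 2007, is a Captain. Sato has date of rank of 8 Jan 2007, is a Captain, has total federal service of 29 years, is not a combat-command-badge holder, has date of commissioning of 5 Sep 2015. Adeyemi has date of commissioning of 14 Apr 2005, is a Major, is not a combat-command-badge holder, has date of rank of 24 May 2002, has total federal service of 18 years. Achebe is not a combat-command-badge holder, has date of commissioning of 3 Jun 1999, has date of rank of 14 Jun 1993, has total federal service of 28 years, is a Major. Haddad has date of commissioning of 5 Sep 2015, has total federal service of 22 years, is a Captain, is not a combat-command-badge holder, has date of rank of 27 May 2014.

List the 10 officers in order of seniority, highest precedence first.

By grade: Lund (Lieutenant Colonel); then Achebe, Petrov, Dimitriou, Marchetti and Adeyemi (Major); then Lindqvist, Halvorsen, Sato and Haddad (Captain).
Achebe, Petrov, Dimitriou, Marchetti and Adeyemi are each not a combat-command-badge holder, so the next rule applies.
Among Achebe, Petrov, Dimitriou, Marchetti and Adeyemi, by date of commissioning (earlier first): Achebe and Petrov (3 Jun 1999) before Dimitriou and Marchetti (22 Mar 2002) before Adeyemi (14 Apr 2005).
Achebe and Petrov both have date of rank 14 Jun 1993, so the next rule applies.
Among Achebe and Petrov, alphabetically by surname: Achebe before Petrov.
Dimitriou and Marchetti both have date of rank 2 Jan 2009, so the next rule applies.
Among Dimitriou and Marchetti, alphabetically by surname: Dimitriou before Marchetti.
Among Lindqvist, Halvorsen, Sato and Haddad, a combat-command-badge holder before not a combat-command-badge holder: Lindqvist (a combat-command-badge holder) before Halvorsen, Sato and Haddad (not a combat-command-badge holder).
Halvorsen, Sato and Haddad all have date of commissioning 5 Sep 2015, so the next rule applies.
Among Halvorsen, Sato and Haddad, by date of rank (earlier first): Halvorsen and Sato (8 Jan 2007) before Haddad (27 May 2014).
Among Halvorsen and Sato, alphabetically by surname: Halvorsen before Sato.
Full order: Lund, Achebe, Petrov, Dimitriou, Marchetti, Adeyemi, Lindqvist, Halvorsen, Sato, Haddad.

Lund, Achebe, Petrov, Dimitriou, Marchetti, Adeyemi, Lindqvist, Halvorsen, Sato, Haddad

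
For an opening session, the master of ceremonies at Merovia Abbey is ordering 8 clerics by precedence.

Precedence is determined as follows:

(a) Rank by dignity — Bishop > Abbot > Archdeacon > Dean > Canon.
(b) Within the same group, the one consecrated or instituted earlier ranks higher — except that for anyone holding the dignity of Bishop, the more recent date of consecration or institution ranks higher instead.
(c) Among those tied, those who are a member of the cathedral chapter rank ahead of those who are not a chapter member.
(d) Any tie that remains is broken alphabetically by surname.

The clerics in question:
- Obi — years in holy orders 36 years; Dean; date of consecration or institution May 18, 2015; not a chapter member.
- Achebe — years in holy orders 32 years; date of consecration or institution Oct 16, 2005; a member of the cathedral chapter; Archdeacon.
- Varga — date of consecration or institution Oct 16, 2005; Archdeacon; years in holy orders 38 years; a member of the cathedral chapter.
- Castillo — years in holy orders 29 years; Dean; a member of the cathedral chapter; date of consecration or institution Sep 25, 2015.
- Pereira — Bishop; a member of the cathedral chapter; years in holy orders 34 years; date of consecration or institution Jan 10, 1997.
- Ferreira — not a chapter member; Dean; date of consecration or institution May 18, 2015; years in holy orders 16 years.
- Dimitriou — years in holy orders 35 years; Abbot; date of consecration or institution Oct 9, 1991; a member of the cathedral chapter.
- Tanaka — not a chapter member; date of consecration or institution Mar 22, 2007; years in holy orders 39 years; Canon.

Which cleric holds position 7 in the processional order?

By dignity: Pereira (Bishop); then Dimitriou (Abbot); then Achebe and Varga (Archdeacon); then Ferreira, Obi and Castillo (Dean); then Tanaka (Canon).
Achebe and Varga both have date of consecration or institution Oct 16, 2005, so the next rule applies.
Achebe and Varga are each a member of the cathedral chapter, so the next rule applies.
Among Achebe and Varga, alphabetically by surname: Achebe before Varga.
Among Ferreira, Obi and Castillo, by date of consecration or institution (earlier first): Ferreira and Obi (May 18, 2015) before Castillo (Sep 25, 2015).
Ferreira and Obi are each not a chapter member, so the next rule applies.
Among Ferreira and Obi, alphabetically by surname: Ferreira before Obi.
Order: Pereira, Dimitriou, Achebe, Varga, Ferreira, Obi, Castillo, Tanaka.

Castillo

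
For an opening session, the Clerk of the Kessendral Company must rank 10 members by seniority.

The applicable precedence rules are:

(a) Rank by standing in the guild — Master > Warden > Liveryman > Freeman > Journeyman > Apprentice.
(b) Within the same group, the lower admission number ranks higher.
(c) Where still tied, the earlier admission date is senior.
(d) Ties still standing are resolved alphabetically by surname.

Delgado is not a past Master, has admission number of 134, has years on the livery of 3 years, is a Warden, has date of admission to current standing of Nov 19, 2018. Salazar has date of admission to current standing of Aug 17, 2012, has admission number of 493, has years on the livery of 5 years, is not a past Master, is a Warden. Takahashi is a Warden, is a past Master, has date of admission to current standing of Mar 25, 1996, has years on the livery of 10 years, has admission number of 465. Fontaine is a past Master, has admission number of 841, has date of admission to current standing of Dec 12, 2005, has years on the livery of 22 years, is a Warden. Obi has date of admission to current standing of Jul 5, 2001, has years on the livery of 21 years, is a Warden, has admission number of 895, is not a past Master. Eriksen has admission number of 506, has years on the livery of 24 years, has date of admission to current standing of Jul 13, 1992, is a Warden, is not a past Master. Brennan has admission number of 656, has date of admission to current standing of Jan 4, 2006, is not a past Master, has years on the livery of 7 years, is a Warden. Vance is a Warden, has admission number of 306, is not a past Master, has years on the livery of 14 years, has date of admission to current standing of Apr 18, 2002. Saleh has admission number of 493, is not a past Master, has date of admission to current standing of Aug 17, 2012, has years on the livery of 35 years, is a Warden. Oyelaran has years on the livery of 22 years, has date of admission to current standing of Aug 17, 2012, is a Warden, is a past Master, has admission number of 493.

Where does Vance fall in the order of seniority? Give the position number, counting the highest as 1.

2

By standing in the guild: Delgado, Vance, Takahashi, Oyelaran, Salazar, Saleh, Eriksen, Brennan, Fontaine and Obi (Warden).
Among Delgado, Vance, Takahashi, Oyelaran, Salazar, Saleh, Eriksen, Brennan, Fontaine and Obi, by admission number (lower first): Delgado (134) before Vance (306) before Takahashi (465) before Oyelaran, Salazar and Saleh (493) before Eriksen (506) before Brennan (656) before Fontaine (841) before Obi (895).
Oyelaran, Salazar and Saleh all have date of admission to current standing Aug 17, 2012, so the next rule applies.
Among Oyelaran, Salazar and Saleh, alphabetically by surname: Oyelaran before Salazar before Saleh.
Order: Delgado, Vance, Takahashi, Oyelaran, Salazar, Saleh, Eriksen, Brennan, Fontaine, Obi. So position 2.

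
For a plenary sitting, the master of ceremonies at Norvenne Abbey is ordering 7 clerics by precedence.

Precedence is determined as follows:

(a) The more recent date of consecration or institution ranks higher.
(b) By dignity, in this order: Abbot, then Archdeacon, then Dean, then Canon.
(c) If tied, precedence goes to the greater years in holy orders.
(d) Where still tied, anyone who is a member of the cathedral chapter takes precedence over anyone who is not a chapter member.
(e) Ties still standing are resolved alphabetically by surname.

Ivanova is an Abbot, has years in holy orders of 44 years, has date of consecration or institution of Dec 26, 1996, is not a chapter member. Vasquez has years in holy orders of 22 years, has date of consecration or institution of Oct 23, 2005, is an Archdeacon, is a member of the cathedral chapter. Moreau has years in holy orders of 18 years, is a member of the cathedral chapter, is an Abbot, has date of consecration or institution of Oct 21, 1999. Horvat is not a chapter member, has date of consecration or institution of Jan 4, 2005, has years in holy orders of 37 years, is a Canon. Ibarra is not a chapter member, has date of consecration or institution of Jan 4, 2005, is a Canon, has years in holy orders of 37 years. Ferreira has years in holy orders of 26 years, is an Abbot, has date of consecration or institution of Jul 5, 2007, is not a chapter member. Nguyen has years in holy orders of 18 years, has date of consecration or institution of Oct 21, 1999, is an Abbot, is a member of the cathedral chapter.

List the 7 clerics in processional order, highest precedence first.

Ferreira, Vasquez, Horvat, Ibarra, Moreau, Nguyen, Ivanova

By date of consecration or institution (later first): Ferreira (Jul 5, 2007); then Vasquez (Oct 23, 2005); then Horvat and Ibarra (both Jan 4, 2005); then Moreau and Nguyen (both Oct 21, 1999); then Ivanova (Dec 26, 1996).
Horvat and Ibarra are each Canon, so the next rule applies.
Horvat and Ibarra both have years in holy orders 37 years, so the next rule applies.
Horvat and Ibarra are each not a chapter member, so the next rule applies.
Among Horvat and Ibarra, alphabetically by surname: Horvat before Ibarra.
Moreau and Nguyen are each Abbot, so the next rule applies.
Moreau and Nguyen both have years in holy orders 18 years, so the next rule applies.
Moreau and Nguyen are each a member of the cathedral chapter, so the next rule applies.
Among Moreau and Nguyen, alphabetically by surname: Moreau before Nguyen.
Full order: Ferreira, Vasquez, Horvat, Ibarra, Moreau, Nguyen, Ivanova.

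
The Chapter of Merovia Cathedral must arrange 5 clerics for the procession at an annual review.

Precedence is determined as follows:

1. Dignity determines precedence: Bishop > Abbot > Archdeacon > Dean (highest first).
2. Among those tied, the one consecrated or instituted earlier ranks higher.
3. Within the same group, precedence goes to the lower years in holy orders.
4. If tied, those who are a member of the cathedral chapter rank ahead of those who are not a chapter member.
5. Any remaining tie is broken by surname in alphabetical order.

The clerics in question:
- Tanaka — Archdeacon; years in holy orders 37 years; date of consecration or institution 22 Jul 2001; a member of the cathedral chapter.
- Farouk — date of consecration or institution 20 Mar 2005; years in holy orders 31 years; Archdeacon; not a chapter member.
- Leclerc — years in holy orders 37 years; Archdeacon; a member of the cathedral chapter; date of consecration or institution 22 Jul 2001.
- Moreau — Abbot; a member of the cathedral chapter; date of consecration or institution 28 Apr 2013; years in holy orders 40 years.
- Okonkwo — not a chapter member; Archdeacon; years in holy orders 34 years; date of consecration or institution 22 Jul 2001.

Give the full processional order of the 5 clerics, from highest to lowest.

By dignity: Moreau (Abbot); then Okonkwo, Leclerc, Tanaka and Farouk (Archdeacon).
Among Okonkwo, Leclerc, Tanaka and Farouk, by date of consecration or institution (earlier first): Okonkwo, Leclerc and Tanaka (22 Jul 2001) before Farouk (20 Mar 2005).
Among Okonkwo, Leclerc and Tanaka, by years in holy orders (lower first): Okonkwo (34 years) before Leclerc and Tanaka (37 years).
Leclerc and Tanaka are each a member of the cathedral chapter, so the next rule applies.
Among Leclerc and Tanaka, alphabetically by surname: Leclerc before Tanaka.
Full order: Moreau, Okonkwo, Leclerc, Tanaka, Farouk.

Moreau, Okonkwo, Leclerc, Tanaka, Farouk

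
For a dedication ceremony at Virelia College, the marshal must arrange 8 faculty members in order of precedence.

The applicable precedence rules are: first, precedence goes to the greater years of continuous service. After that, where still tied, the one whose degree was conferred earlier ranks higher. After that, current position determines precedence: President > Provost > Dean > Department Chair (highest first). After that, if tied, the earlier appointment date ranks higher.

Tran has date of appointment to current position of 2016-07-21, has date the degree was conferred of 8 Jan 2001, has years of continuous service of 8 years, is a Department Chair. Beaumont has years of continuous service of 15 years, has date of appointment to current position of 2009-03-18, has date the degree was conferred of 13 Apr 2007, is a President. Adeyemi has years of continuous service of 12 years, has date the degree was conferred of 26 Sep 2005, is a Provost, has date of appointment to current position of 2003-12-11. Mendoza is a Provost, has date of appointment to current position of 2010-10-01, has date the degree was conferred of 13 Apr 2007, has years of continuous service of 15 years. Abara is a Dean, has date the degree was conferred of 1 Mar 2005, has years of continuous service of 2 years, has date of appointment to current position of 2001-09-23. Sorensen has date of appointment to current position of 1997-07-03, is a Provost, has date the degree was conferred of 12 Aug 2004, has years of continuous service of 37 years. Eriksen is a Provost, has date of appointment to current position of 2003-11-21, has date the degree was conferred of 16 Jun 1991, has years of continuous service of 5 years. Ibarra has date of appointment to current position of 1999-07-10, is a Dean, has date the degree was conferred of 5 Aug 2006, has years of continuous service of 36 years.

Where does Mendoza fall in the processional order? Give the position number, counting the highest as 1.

By years of continuous service (higher first): Sorensen (37 years); then Ibarra (36 years); then Beaumont and Mendoza (both 15 years); then Adeyemi (12 years); then Tran (8 years); then Eriksen (5 years); then Abara (2 years).
Beaumont and Mendoza both have date the degree was conferred 13 Apr 2007, so the next rule applies.
Among Beaumont and Mendoza, by current position: Beaumont (President) before Mendoza (Provost).
Order: Sorensen, Ibarra, Beaumont, Mendoza, Adeyemi, Tran, Eriksen, Abara. So position 4.

4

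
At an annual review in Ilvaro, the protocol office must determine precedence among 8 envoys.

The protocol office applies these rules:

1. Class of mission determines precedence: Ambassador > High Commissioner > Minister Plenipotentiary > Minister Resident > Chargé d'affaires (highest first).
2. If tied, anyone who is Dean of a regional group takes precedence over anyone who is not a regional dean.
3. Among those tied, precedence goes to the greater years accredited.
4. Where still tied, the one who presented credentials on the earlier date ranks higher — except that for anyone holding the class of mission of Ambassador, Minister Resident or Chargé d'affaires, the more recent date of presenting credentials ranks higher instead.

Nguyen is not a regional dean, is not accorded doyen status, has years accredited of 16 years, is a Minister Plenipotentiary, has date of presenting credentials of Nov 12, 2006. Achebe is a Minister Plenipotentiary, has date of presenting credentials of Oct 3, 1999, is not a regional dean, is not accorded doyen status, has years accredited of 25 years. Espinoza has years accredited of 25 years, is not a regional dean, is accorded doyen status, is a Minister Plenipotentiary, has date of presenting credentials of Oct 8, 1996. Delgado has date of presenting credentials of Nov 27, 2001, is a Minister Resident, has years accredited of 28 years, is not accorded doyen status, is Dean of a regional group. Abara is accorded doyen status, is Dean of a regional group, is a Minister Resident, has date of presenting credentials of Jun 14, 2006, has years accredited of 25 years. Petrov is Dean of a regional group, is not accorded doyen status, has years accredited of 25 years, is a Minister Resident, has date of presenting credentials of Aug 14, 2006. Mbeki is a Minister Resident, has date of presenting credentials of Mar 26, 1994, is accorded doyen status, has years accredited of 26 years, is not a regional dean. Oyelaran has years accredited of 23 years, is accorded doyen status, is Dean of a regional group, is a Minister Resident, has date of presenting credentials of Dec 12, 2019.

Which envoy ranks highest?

Espinoza

By class of mission: Espinoza, Achebe and Nguyen (Minister Plenipotentiary); then Delgado, Petrov, Abara, Oyelaran and Mbeki (Minister Resident).
Espinoza, Achebe and Nguyen are each not a regional dean, so the next rule applies.
Among Espinoza, Achebe and Nguyen, by years accredited (higher first): Espinoza and Achebe (25 years) before Nguyen (16 years).
Among Espinoza and Achebe, by date of presenting credentials (earlier first): Espinoza (Oct 8, 1996) before Achebe (Oct 3, 1999).
Among Delgado, Petrov, Abara, Oyelaran and Mbeki, Dean of a regional group before not a regional dean: Delgado, Petrov, Abara and Oyelaran (Dean of a regional group) before Mbeki (not a regional dean).
Among Delgado, Petrov, Abara and Oyelaran, by years accredited (higher first): Delgado (28 years) before Petrov and Abara (25 years) before Oyelaran (23 years).
Among Petrov and Abara, by date of presenting credentials (later first) (reversed rule for this group): Petrov (Aug 14, 2006) before Abara (Jun 14, 2006).
Order: Espinoza, Achebe, Nguyen, Delgado, Petrov, Abara, Oyelaran, Mbeki.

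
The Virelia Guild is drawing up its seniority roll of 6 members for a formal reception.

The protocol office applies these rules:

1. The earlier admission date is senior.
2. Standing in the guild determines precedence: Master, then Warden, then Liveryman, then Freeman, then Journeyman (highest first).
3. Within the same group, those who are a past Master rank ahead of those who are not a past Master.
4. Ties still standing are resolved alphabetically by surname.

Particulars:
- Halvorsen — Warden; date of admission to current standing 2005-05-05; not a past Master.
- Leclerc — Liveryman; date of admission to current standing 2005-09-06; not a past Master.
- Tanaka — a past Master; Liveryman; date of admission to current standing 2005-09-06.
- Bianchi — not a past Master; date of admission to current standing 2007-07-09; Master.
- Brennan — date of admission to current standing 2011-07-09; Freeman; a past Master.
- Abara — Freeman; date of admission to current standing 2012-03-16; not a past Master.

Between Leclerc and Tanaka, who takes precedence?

By date of admission to current standing (earlier first): Halvorsen (2005-05-05); then Tanaka and Leclerc (both 2005-09-06); then Bianchi (2007-07-09); then Brennan (2011-07-09); then Abara (2012-03-16).
Tanaka and Leclerc are each Liveryman, so the next rule applies.
Among Tanaka and Leclerc, a past Master before not a past Master: Tanaka (a past Master) before Leclerc (not a past Master).
So Tanaka takes precedence.

Tanaka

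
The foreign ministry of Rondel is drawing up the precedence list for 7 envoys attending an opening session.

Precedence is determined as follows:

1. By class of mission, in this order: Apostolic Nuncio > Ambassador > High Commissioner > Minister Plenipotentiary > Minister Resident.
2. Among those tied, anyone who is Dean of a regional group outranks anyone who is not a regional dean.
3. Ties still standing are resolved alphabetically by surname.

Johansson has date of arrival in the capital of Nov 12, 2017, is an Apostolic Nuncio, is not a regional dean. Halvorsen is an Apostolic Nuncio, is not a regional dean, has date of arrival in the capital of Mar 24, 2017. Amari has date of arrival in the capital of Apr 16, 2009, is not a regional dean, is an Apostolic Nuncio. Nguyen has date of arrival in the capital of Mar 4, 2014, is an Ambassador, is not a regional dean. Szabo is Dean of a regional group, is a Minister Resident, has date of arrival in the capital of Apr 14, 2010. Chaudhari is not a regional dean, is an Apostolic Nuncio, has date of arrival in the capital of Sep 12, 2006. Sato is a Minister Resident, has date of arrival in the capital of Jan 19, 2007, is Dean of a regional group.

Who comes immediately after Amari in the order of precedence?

By class of mission: Amari, Chaudhari, Halvorsen and Johansson (Apostolic Nuncio); then Nguyen (Ambassador); then Sato and Szabo (Minister Resident).
Amari, Chaudhari, Halvorsen and Johansson are each not a regional dean, so the next rule applies.
Among Amari, Chaudhari, Halvorsen and Johansson, alphabetically by surname: Amari before Chaudhari before Halvorsen before Johansson.
Sato and Szabo are each Dean of a regional group, so the next rule applies.
Among Sato and Szabo, alphabetically by surname: Sato before Szabo.
Order: Amari, Chaudhari, Halvorsen, Johansson, Nguyen, Sato, Szabo.

Chaudhari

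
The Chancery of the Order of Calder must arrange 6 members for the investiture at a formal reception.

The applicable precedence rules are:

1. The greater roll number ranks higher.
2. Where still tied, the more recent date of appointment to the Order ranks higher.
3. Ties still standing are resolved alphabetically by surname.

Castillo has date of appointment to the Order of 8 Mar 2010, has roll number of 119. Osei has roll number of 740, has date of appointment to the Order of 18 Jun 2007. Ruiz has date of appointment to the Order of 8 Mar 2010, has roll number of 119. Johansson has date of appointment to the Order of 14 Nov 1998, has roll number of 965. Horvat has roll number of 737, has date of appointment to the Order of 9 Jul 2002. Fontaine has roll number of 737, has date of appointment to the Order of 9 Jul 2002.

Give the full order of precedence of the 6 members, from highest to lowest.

By roll number (higher first): Johansson (965); then Osei (740); then Fontaine and Horvat (both 737); then Castillo and Ruiz (both 119).
Fontaine and Horvat both have date of appointment to the Order 9 Jul 2002, so the next rule applies.
Among Fontaine and Horvat, alphabetically by surname: Fontaine before Horvat.
Castillo and Ruiz both have date of appointment to the Order 8 Mar 2010, so the next rule applies.
Among Castillo and Ruiz, alphabetically by surname: Castillo before Ruiz.
Full order: Johansson, Osei, Fontaine, Horvat, Castillo, Ruiz.

Johansson, Osei, Fontaine, Horvat, Castillo, Ruiz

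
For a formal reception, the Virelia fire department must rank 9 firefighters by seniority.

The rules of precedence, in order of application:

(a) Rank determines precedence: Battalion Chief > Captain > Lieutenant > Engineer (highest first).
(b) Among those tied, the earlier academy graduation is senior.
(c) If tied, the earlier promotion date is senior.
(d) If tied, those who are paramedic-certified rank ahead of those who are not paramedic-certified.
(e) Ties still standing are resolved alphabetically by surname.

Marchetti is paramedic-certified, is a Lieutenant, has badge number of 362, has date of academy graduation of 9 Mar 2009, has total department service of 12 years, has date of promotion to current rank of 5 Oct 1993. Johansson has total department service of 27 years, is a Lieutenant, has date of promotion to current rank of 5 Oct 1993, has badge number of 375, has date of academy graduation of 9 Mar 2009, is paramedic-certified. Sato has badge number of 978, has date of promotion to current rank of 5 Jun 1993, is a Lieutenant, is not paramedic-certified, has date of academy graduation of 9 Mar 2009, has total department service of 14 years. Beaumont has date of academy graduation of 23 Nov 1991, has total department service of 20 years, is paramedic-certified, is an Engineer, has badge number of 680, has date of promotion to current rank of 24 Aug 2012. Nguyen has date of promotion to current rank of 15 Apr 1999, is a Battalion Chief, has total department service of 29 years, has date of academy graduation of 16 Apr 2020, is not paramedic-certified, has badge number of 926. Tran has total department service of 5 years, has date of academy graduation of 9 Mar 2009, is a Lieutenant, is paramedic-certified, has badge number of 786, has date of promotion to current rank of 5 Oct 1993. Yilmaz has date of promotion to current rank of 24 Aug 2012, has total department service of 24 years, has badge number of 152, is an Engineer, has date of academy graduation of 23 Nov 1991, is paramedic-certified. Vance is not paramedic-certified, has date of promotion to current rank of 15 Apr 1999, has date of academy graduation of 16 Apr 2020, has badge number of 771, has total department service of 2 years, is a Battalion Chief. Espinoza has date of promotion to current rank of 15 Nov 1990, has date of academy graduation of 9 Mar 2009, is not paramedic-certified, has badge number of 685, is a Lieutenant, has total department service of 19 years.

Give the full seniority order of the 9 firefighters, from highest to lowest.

By rank: Nguyen and Vance (Battalion Chief); then Espinoza, Sato, Johansson, Marchetti and Tran (Lieutenant); then Beaumont and Yilmaz (Engineer).
Nguyen and Vance both have date of academy graduation 16 Apr 2020, so the next rule applies.
Nguyen and Vance both have date of promotion to current rank 15 Apr 1999, so the next rule applies.
Nguyen and Vance are each not paramedic-certified, so the next rule applies.
Among Nguyen and Vance, alphabetically by surname: Nguyen before Vance.
Espinoza, Sato, Johansson, Marchetti and Tran all have date of academy graduation 9 Mar 2009, so the next rule applies.
Among Espinoza, Sato, Johansson, Marchetti and Tran, by date of promotion to current rank (earlier first): Espinoza (15 Nov 1990) before Sato (5 Jun 1993) before Johansson, Marchetti and Tran (5 Oct 1993).
Johansson, Marchetti and Tran are each paramedic-certified, so the next rule applies.
Among Johansson, Marchetti and Tran, alphabetically by surname: Johansson before Marchetti before Tran.
Beaumont and Yilmaz both have date of academy graduation 23 Nov 1991, so the next rule applies.
Beaumont and Yilmaz both have date of promotion to current rank 24 Aug 2012, so the next rule applies.
Beaumont and Yilmaz are each paramedic-certified, so the next rule applies.
Among Beaumont and Yilmaz, alphabetically by surname: Beaumont before Yilmaz.
Full order: Nguyen, Vance, Espinoza, Sato, Johansson, Marchetti, Tran, Beaumont, Yilmaz.

Nguyen, Vance, Espinoza, Sato, Johansson, Marchetti, Tran, Beaumont, Yilmaz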